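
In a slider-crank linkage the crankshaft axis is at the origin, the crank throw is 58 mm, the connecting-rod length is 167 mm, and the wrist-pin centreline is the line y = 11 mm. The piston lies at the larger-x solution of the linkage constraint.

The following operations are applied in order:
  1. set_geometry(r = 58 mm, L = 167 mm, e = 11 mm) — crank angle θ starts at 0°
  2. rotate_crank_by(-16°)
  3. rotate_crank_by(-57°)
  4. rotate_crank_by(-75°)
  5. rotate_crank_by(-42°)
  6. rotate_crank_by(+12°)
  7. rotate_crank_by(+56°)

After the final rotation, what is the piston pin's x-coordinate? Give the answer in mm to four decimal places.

set_geometry: r = 58 mm, L = 167 mm, e = 11 mm; θ ← 0°
rotate_crank_by(-16°): θ ← 0° -16° = -16°
rotate_crank_by(-57°): θ ← -16° -57° = -73°
rotate_crank_by(-75°): θ ← -73° -75° = -148°
rotate_crank_by(-42°): θ ← -148° -42° = -190°
rotate_crank_by(+12°): θ ← -190° +12° = -178°
rotate_crank_by(+56°): θ ← -178° +56° = -122°
crank pin P = (r cos θ, r sin θ) = (-30.735317, -49.186790)
h = r sin θ − e = -49.186790 − 11 = -60.186790
x = r cos θ + √(L² − h²) = -30.735317 + √(27889.0 − 3622.4496) = -30.735317 + 155.777246 = 125.041929

125.0419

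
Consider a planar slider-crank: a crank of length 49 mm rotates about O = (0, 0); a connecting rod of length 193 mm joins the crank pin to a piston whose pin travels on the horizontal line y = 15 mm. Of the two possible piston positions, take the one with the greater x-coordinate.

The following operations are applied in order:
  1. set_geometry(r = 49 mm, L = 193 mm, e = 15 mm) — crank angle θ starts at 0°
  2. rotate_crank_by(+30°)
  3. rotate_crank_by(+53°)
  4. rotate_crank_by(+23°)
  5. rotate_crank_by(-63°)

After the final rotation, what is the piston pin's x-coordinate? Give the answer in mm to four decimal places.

set_geometry: r = 49 mm, L = 193 mm, e = 15 mm; θ ← 0°
rotate_crank_by(+30°): θ ← 0° +30° = 30°
rotate_crank_by(+53°): θ ← 30° +53° = 83°
rotate_crank_by(+23°): θ ← 83° +23° = 106°
rotate_crank_by(-63°): θ ← 106° -63° = 43°
crank pin P = (r cos θ, r sin θ) = (35.836331, 33.417920)
h = r sin θ − e = 33.417920 − 15 = 18.417920
x = r cos θ + √(L² − h²) = 35.836331 + √(37249.0 − 339.2198) = 35.836331 + 192.119182 = 227.955514

227.9555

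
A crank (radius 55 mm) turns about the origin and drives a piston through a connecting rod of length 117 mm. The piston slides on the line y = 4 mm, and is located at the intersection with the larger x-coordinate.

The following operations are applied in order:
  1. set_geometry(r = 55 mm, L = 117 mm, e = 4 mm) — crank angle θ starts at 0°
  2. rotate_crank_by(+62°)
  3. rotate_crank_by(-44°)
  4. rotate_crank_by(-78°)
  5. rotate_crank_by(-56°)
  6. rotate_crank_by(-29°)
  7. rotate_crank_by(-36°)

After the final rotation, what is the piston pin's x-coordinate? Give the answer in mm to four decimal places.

61.9689

set_geometry: r = 55 mm, L = 117 mm, e = 4 mm; θ ← 0°
rotate_crank_by(+62°): θ ← 0° +62° = 62°
rotate_crank_by(-44°): θ ← 62° -44° = 18°
rotate_crank_by(-78°): θ ← 18° -78° = -60°
rotate_crank_by(-56°): θ ← -60° -56° = -116°
rotate_crank_by(-29°): θ ← -116° -29° = -145°
rotate_crank_by(-36°): θ ← -145° -36° = -181°
crank pin P = (r cos θ, r sin θ) = (-54.991623, 0.959882)
h = r sin θ − e = 0.959882 − 4 = -3.040118
x = r cos θ + √(L² − h²) = -54.991623 + √(13689.0 − 9.2423) = -54.991623 + 116.960496 = 61.968873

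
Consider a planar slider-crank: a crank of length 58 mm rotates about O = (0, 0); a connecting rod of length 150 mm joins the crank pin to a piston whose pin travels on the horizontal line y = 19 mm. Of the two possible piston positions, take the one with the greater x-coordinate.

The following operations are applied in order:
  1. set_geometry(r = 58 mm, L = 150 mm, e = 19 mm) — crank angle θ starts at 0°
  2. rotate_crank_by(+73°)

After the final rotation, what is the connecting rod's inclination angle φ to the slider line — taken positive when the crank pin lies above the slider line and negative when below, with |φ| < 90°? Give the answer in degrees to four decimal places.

set_geometry: r = 58 mm, L = 150 mm, e = 19 mm; θ ← 0°
rotate_crank_by(+73°): θ ← 0° +73° = 73°
crank pin P = (r cos θ, r sin θ) = (16.957559, 55.465676)
h = r sin θ − e = 55.465676 − 19 = 36.465676
sin φ = h / L = 36.465676 / 150 = 0.24310451
φ = arcsin(0.24310451) = 14.069844°

14.0698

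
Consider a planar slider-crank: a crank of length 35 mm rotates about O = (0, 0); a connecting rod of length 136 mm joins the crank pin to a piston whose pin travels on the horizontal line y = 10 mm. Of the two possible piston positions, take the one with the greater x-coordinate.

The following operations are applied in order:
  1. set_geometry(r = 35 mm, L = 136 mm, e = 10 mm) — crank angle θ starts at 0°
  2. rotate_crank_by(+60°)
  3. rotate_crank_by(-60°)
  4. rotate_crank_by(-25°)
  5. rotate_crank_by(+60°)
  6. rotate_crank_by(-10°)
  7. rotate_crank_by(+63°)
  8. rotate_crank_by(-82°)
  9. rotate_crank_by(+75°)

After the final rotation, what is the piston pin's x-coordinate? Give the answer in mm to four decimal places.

139.2375

set_geometry: r = 35 mm, L = 136 mm, e = 10 mm; θ ← 0°
rotate_crank_by(+60°): θ ← 0° +60° = 60°
rotate_crank_by(-60°): θ ← 60° -60° = 0°
rotate_crank_by(-25°): θ ← 0° -25° = -25°
rotate_crank_by(+60°): θ ← -25° +60° = 35°
rotate_crank_by(-10°): θ ← 35° -10° = 25°
rotate_crank_by(+63°): θ ← 25° +63° = 88°
rotate_crank_by(-82°): θ ← 88° -82° = 6°
rotate_crank_by(+75°): θ ← 6° +75° = 81°
crank pin P = (r cos θ, r sin θ) = (5.475206, 34.569092)
h = r sin θ − e = 34.569092 − 10 = 24.569092
x = r cos θ + √(L² − h²) = 5.475206 + √(18496.0 − 603.6403) = 5.475206 + 133.762325 = 139.237532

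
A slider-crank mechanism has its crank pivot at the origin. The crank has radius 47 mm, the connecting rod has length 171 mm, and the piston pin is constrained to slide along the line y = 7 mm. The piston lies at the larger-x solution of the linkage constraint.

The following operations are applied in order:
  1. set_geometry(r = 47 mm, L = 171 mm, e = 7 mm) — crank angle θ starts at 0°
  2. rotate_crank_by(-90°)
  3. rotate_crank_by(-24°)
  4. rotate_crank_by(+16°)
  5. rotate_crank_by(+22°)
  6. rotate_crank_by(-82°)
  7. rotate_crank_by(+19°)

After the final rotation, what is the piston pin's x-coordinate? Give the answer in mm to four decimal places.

131.2905

set_geometry: r = 47 mm, L = 171 mm, e = 7 mm; θ ← 0°
rotate_crank_by(-90°): θ ← 0° -90° = -90°
rotate_crank_by(-24°): θ ← -90° -24° = -114°
rotate_crank_by(+16°): θ ← -114° +16° = -98°
rotate_crank_by(+22°): θ ← -98° +22° = -76°
rotate_crank_by(-82°): θ ← -76° -82° = -158°
rotate_crank_by(+19°): θ ← -158° +19° = -139°
crank pin P = (r cos θ, r sin θ) = (-35.471350, -30.834774)
h = r sin θ − e = -30.834774 − 7 = -37.834774
x = r cos θ + √(L² − h²) = -35.471350 + √(29241.0 − 1431.4702) = -35.471350 + 166.761896 = 131.290545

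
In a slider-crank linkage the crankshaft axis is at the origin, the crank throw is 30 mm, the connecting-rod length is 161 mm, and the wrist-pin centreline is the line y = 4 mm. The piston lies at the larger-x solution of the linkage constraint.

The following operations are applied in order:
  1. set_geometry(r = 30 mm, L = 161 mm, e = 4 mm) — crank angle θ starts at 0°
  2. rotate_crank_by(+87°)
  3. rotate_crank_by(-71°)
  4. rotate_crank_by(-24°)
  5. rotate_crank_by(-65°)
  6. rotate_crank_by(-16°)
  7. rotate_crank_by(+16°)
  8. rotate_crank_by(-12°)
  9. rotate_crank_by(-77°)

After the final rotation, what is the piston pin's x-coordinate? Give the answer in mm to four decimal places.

set_geometry: r = 30 mm, L = 161 mm, e = 4 mm; θ ← 0°
rotate_crank_by(+87°): θ ← 0° +87° = 87°
rotate_crank_by(-71°): θ ← 87° -71° = 16°
rotate_crank_by(-24°): θ ← 16° -24° = -8°
rotate_crank_by(-65°): θ ← -8° -65° = -73°
rotate_crank_by(-16°): θ ← -73° -16° = -89°
rotate_crank_by(+16°): θ ← -89° +16° = -73°
rotate_crank_by(-12°): θ ← -73° -12° = -85°
rotate_crank_by(-77°): θ ← -85° -77° = -162°
crank pin P = (r cos θ, r sin θ) = (-28.531695, -9.270510)
h = r sin θ − e = -9.270510 − 4 = -13.270510
x = r cos θ + √(L² − h²) = -28.531695 + √(25921.0 − 176.1064) = -28.531695 + 160.452154 = 131.920458

131.9205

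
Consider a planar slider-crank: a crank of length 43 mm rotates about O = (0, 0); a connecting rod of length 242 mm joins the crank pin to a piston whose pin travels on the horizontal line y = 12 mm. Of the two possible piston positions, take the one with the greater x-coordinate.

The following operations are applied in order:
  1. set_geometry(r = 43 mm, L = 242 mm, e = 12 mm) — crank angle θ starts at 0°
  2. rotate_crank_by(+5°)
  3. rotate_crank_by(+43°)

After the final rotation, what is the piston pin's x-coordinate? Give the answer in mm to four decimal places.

set_geometry: r = 43 mm, L = 242 mm, e = 12 mm; θ ← 0°
rotate_crank_by(+5°): θ ← 0° +5° = 5°
rotate_crank_by(+43°): θ ← 5° +43° = 48°
crank pin P = (r cos θ, r sin θ) = (28.772616, 31.955227)
h = r sin θ − e = 31.955227 − 12 = 19.955227
x = r cos θ + √(L² − h²) = 28.772616 + √(58564.0 − 398.2111) = 28.772616 + 241.175846 = 269.948462

269.9485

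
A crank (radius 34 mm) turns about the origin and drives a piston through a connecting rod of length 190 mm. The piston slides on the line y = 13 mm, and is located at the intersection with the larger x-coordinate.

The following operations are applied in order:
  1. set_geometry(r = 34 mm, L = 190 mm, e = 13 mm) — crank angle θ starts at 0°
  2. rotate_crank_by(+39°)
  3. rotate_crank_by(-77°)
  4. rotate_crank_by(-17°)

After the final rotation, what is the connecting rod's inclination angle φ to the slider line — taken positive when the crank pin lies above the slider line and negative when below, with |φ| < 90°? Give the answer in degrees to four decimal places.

-12.4159

set_geometry: r = 34 mm, L = 190 mm, e = 13 mm; θ ← 0°
rotate_crank_by(+39°): θ ← 0° +39° = 39°
rotate_crank_by(-77°): θ ← 39° -77° = -38°
rotate_crank_by(-17°): θ ← -38° -17° = -55°
crank pin P = (r cos θ, r sin θ) = (19.501599, -27.851170)
h = r sin θ − e = -27.851170 − 13 = -40.851170
sin φ = h / L = -40.851170 / 190 = -0.21500616
φ = arcsin(-0.21500616) = -12.415888°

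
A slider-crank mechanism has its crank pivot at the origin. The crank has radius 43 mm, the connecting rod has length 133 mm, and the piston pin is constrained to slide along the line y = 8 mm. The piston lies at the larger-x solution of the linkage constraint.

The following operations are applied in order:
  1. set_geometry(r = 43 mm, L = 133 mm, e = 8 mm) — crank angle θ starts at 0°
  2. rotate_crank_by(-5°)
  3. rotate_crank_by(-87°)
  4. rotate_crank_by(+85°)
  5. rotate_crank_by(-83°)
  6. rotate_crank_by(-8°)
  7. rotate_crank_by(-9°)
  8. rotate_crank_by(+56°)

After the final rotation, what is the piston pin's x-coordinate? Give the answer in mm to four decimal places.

153.4475

set_geometry: r = 43 mm, L = 133 mm, e = 8 mm; θ ← 0°
rotate_crank_by(-5°): θ ← 0° -5° = -5°
rotate_crank_by(-87°): θ ← -5° -87° = -92°
rotate_crank_by(+85°): θ ← -92° +85° = -7°
rotate_crank_by(-83°): θ ← -7° -83° = -90°
rotate_crank_by(-8°): θ ← -90° -8° = -98°
rotate_crank_by(-9°): θ ← -98° -9° = -107°
rotate_crank_by(+56°): θ ← -107° +56° = -51°
crank pin P = (r cos θ, r sin θ) = (27.060777, -33.417276)
h = r sin θ − e = -33.417276 − 8 = -41.417276
x = r cos θ + √(L² − h²) = 27.060777 + √(17689.0 − 1715.3908) = 27.060777 + 126.386745 = 153.447521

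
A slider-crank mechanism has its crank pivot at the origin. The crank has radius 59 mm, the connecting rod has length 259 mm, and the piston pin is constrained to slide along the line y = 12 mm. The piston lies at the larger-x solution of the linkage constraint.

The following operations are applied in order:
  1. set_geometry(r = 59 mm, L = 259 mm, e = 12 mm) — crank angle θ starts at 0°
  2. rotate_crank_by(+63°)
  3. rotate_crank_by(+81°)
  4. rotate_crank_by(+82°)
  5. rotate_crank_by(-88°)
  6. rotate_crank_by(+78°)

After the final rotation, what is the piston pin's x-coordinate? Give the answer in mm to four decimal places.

set_geometry: r = 59 mm, L = 259 mm, e = 12 mm; θ ← 0°
rotate_crank_by(+63°): θ ← 0° +63° = 63°
rotate_crank_by(+81°): θ ← 63° +81° = 144°
rotate_crank_by(+82°): θ ← 144° +82° = 226°
rotate_crank_by(-88°): θ ← 226° -88° = 138°
rotate_crank_by(+78°): θ ← 138° +78° = 216°
crank pin P = (r cos θ, r sin θ) = (-47.732003, -34.679330)
h = r sin θ − e = -34.679330 − 12 = -46.679330
x = r cos θ + √(L² − h²) = -47.732003 + √(67081.0 − 2178.9598) = -47.732003 + 254.758788 = 207.026786

207.0268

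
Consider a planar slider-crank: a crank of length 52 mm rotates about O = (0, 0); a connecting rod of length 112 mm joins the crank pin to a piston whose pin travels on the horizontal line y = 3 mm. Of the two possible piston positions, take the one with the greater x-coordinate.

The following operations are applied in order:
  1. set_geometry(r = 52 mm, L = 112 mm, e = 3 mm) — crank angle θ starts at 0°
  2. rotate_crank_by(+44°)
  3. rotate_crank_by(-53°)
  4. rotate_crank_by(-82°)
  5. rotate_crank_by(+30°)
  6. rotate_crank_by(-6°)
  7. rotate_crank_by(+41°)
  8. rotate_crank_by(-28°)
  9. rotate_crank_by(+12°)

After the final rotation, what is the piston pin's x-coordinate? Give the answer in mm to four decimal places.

144.0739

set_geometry: r = 52 mm, L = 112 mm, e = 3 mm; θ ← 0°
rotate_crank_by(+44°): θ ← 0° +44° = 44°
rotate_crank_by(-53°): θ ← 44° -53° = -9°
rotate_crank_by(-82°): θ ← -9° -82° = -91°
rotate_crank_by(+30°): θ ← -91° +30° = -61°
rotate_crank_by(-6°): θ ← -61° -6° = -67°
rotate_crank_by(+41°): θ ← -67° +41° = -26°
rotate_crank_by(-28°): θ ← -26° -28° = -54°
rotate_crank_by(+12°): θ ← -54° +12° = -42°
crank pin P = (r cos θ, r sin θ) = (38.643531, -34.794792)
h = r sin θ − e = -34.794792 − 3 = -37.794792
x = r cos θ + √(L² − h²) = 38.643531 + √(12544.0 − 1428.4463) = 38.643531 + 105.430326 = 144.073857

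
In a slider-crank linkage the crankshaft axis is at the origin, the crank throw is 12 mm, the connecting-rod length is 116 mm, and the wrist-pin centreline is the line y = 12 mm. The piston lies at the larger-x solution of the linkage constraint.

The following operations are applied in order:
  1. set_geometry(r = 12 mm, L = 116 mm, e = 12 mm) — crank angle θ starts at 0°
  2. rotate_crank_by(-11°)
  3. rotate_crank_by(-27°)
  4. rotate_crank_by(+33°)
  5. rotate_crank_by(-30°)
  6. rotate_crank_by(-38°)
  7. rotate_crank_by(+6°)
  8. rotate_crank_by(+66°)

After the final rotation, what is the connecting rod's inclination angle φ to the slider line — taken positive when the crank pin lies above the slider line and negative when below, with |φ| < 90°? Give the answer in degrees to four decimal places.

set_geometry: r = 12 mm, L = 116 mm, e = 12 mm; θ ← 0°
rotate_crank_by(-11°): θ ← 0° -11° = -11°
rotate_crank_by(-27°): θ ← -11° -27° = -38°
rotate_crank_by(+33°): θ ← -38° +33° = -5°
rotate_crank_by(-30°): θ ← -5° -30° = -35°
rotate_crank_by(-38°): θ ← -35° -38° = -73°
rotate_crank_by(+6°): θ ← -73° +6° = -67°
rotate_crank_by(+66°): θ ← -67° +66° = -1°
crank pin P = (r cos θ, r sin θ) = (11.998172, -0.209429)
h = r sin θ − e = -0.209429 − 12 = -12.209429
sin φ = h / L = -12.209429 / 116 = -0.10525370
φ = arcsin(-0.10525370) = -6.041783°

-6.0418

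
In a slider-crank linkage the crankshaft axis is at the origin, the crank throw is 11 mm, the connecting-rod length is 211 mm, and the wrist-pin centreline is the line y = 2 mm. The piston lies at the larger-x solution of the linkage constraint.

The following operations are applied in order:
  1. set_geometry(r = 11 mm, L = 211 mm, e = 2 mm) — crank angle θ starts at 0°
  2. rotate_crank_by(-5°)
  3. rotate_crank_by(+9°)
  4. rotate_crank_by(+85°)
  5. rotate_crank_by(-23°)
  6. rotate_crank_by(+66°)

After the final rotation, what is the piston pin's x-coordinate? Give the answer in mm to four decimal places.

set_geometry: r = 11 mm, L = 211 mm, e = 2 mm; θ ← 0°
rotate_crank_by(-5°): θ ← 0° -5° = -5°
rotate_crank_by(+9°): θ ← -5° +9° = 4°
rotate_crank_by(+85°): θ ← 4° +85° = 89°
rotate_crank_by(-23°): θ ← 89° -23° = 66°
rotate_crank_by(+66°): θ ← 66° +66° = 132°
crank pin P = (r cos θ, r sin θ) = (-7.360437, 8.174593)
h = r sin θ − e = 8.174593 − 2 = 6.174593
x = r cos θ + √(L² − h²) = -7.360437 + √(44521.0 − 38.1256) = -7.360437 + 210.909636 = 203.549199

203.5492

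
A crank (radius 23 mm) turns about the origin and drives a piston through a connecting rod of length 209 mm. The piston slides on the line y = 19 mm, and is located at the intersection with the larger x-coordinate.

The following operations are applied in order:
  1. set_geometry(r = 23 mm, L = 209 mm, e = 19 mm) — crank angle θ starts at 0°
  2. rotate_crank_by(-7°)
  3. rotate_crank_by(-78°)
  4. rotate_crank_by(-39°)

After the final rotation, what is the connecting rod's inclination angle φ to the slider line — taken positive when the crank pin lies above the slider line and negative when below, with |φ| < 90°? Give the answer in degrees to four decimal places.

-10.4946

set_geometry: r = 23 mm, L = 209 mm, e = 19 mm; θ ← 0°
rotate_crank_by(-7°): θ ← 0° -7° = -7°
rotate_crank_by(-78°): θ ← -7° -78° = -85°
rotate_crank_by(-39°): θ ← -85° -39° = -124°
crank pin P = (r cos θ, r sin θ) = (-12.861437, -19.067864)
h = r sin θ − e = -19.067864 − 19 = -38.067864
sin φ = h / L = -38.067864 / 209 = -0.18214289
φ = arcsin(-0.18214289) = -10.494602°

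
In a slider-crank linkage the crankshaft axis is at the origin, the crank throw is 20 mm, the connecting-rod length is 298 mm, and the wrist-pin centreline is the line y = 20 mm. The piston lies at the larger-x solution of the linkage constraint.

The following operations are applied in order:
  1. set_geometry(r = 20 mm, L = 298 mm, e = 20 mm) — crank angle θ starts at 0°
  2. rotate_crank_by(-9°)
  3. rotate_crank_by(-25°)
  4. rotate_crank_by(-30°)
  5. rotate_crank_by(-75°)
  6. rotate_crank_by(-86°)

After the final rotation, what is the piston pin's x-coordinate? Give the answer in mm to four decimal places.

283.8003

set_geometry: r = 20 mm, L = 298 mm, e = 20 mm; θ ← 0°
rotate_crank_by(-9°): θ ← 0° -9° = -9°
rotate_crank_by(-25°): θ ← -9° -25° = -34°
rotate_crank_by(-30°): θ ← -34° -30° = -64°
rotate_crank_by(-75°): θ ← -64° -75° = -139°
rotate_crank_by(-86°): θ ← -139° -86° = -225°
crank pin P = (r cos θ, r sin θ) = (-14.142136, 14.142136)
h = r sin θ − e = 14.142136 − 20 = -5.857864
x = r cos θ + √(L² − h²) = -14.142136 + √(88804.0 − 34.3146) = -14.142136 + 297.942420 = 283.800284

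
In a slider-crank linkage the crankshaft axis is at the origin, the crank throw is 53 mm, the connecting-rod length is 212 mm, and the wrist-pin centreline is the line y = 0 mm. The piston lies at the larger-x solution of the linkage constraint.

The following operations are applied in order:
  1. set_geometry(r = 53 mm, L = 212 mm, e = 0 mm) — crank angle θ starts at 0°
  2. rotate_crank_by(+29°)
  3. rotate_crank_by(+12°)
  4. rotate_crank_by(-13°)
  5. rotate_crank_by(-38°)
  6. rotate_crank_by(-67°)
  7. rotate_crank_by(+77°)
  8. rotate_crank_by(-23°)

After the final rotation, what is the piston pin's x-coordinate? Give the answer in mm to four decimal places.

set_geometry: r = 53 mm, L = 212 mm, e = 0 mm; θ ← 0°
rotate_crank_by(+29°): θ ← 0° +29° = 29°
rotate_crank_by(+12°): θ ← 29° +12° = 41°
rotate_crank_by(-13°): θ ← 41° -13° = 28°
rotate_crank_by(-38°): θ ← 28° -38° = -10°
rotate_crank_by(-67°): θ ← -10° -67° = -77°
rotate_crank_by(+77°): θ ← -77° +77° = 0°
rotate_crank_by(-23°): θ ← 0° -23° = -23°
crank pin P = (r cos θ, r sin θ) = (48.786757, -20.708750)
h = r sin θ − e = -20.708750 − 0 = -20.708750
x = r cos θ + √(L² − h²) = 48.786757 + √(44944.0 − 428.8523) = 48.786757 + 210.986131 = 259.772889

259.7729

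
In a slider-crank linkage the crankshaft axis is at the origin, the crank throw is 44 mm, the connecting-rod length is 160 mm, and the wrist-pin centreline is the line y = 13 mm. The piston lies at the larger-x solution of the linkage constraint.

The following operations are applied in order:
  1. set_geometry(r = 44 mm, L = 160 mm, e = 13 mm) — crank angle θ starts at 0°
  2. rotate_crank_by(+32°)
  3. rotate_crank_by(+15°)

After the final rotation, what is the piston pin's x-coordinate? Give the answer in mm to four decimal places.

188.8542

set_geometry: r = 44 mm, L = 160 mm, e = 13 mm; θ ← 0°
rotate_crank_by(+32°): θ ← 0° +32° = 32°
rotate_crank_by(+15°): θ ← 32° +15° = 47°
crank pin P = (r cos θ, r sin θ) = (30.007928, 32.179563)
h = r sin θ − e = 32.179563 − 13 = 19.179563
x = r cos θ + √(L² − h²) = 30.007928 + √(25600.0 − 367.8556) = 30.007928 + 158.846292 = 188.854219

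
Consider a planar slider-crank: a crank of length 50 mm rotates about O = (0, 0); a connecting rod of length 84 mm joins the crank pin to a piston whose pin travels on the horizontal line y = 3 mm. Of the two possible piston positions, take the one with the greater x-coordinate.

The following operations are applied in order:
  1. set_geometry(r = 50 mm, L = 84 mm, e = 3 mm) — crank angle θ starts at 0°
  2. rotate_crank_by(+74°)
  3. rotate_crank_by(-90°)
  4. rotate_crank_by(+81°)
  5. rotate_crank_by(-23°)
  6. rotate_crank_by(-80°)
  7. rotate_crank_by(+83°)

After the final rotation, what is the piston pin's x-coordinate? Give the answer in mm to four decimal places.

set_geometry: r = 50 mm, L = 84 mm, e = 3 mm; θ ← 0°
rotate_crank_by(+74°): θ ← 0° +74° = 74°
rotate_crank_by(-90°): θ ← 74° -90° = -16°
rotate_crank_by(+81°): θ ← -16° +81° = 65°
rotate_crank_by(-23°): θ ← 65° -23° = 42°
rotate_crank_by(-80°): θ ← 42° -80° = -38°
rotate_crank_by(+83°): θ ← -38° +83° = 45°
crank pin P = (r cos θ, r sin θ) = (35.355339, 35.355339)
h = r sin θ − e = 35.355339 − 3 = 32.355339
x = r cos θ + √(L² − h²) = 35.355339 + √(7056.0 − 1046.8680) = 35.355339 + 77.518592 = 112.873931

112.8739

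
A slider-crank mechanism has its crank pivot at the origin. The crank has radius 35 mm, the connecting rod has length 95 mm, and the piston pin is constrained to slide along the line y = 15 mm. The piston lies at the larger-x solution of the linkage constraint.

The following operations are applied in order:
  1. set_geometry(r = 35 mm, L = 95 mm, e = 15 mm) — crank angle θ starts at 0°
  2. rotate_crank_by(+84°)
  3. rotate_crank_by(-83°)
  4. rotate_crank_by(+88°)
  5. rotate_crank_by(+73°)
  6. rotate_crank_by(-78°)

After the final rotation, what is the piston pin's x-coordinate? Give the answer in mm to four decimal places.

set_geometry: r = 35 mm, L = 95 mm, e = 15 mm; θ ← 0°
rotate_crank_by(+84°): θ ← 0° +84° = 84°
rotate_crank_by(-83°): θ ← 84° -83° = 1°
rotate_crank_by(+88°): θ ← 1° +88° = 89°
rotate_crank_by(+73°): θ ← 89° +73° = 162°
rotate_crank_by(-78°): θ ← 162° -78° = 84°
crank pin P = (r cos θ, r sin θ) = (3.658496, 34.808266)
h = r sin θ − e = 34.808266 − 15 = 19.808266
x = r cos θ + √(L² − h²) = 3.658496 + √(9025.0 − 392.3674) = 3.658496 + 92.911961 = 96.570458

96.5705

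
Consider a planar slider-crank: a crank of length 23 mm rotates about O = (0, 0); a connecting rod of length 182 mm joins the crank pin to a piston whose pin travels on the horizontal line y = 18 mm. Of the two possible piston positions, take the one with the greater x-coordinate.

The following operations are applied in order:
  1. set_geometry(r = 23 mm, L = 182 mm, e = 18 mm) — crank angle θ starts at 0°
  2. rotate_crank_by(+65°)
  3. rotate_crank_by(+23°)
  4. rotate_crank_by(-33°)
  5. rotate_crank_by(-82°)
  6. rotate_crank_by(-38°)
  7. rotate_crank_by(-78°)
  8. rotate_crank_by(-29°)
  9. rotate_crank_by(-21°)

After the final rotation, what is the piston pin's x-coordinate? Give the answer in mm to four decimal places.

159.1370

set_geometry: r = 23 mm, L = 182 mm, e = 18 mm; θ ← 0°
rotate_crank_by(+65°): θ ← 0° +65° = 65°
rotate_crank_by(+23°): θ ← 65° +23° = 88°
rotate_crank_by(-33°): θ ← 88° -33° = 55°
rotate_crank_by(-82°): θ ← 55° -82° = -27°
rotate_crank_by(-38°): θ ← -27° -38° = -65°
rotate_crank_by(-78°): θ ← -65° -78° = -143°
rotate_crank_by(-29°): θ ← -143° -29° = -172°
rotate_crank_by(-21°): θ ← -172° -21° = -193°
crank pin P = (r cos θ, r sin θ) = (-22.410511, 5.173874)
h = r sin θ − e = 5.173874 − 18 = -12.826126
x = r cos θ + √(L² − h²) = -22.410511 + √(33124.0 − 164.5095) = -22.410511 + 181.547488 = 159.136977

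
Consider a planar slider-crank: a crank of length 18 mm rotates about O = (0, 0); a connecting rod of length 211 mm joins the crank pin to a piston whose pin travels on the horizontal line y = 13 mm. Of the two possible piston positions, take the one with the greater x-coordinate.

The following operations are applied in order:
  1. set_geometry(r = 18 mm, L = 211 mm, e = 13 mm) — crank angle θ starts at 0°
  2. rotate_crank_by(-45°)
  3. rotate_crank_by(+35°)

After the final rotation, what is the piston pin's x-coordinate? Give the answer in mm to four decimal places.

228.1094

set_geometry: r = 18 mm, L = 211 mm, e = 13 mm; θ ← 0°
rotate_crank_by(-45°): θ ← 0° -45° = -45°
rotate_crank_by(+35°): θ ← -45° +35° = -10°
crank pin P = (r cos θ, r sin θ) = (17.726540, -3.125667)
h = r sin θ − e = -3.125667 − 13 = -16.125667
x = r cos θ + √(L² − h²) = 17.726540 + √(44521.0 − 260.0371) = 17.726540 + 210.382896 = 228.109435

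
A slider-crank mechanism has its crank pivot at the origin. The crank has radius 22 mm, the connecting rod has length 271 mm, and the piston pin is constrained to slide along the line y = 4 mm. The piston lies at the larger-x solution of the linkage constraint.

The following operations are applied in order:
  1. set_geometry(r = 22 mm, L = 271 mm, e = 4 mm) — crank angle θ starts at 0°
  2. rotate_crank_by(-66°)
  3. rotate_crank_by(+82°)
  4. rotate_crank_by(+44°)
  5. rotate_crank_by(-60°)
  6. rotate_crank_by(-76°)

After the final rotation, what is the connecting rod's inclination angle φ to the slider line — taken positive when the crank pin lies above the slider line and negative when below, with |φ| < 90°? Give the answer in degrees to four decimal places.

set_geometry: r = 22 mm, L = 271 mm, e = 4 mm; θ ← 0°
rotate_crank_by(-66°): θ ← 0° -66° = -66°
rotate_crank_by(+82°): θ ← -66° +82° = 16°
rotate_crank_by(+44°): θ ← 16° +44° = 60°
rotate_crank_by(-60°): θ ← 60° -60° = 0°
rotate_crank_by(-76°): θ ← 0° -76° = -76°
crank pin P = (r cos θ, r sin θ) = (5.322282, -21.346506)
h = r sin θ − e = -21.346506 − 4 = -25.346506
sin φ = h / L = -25.346506 / 271 = -0.09352954
φ = arcsin(-0.09352954) = -5.366692°

-5.3667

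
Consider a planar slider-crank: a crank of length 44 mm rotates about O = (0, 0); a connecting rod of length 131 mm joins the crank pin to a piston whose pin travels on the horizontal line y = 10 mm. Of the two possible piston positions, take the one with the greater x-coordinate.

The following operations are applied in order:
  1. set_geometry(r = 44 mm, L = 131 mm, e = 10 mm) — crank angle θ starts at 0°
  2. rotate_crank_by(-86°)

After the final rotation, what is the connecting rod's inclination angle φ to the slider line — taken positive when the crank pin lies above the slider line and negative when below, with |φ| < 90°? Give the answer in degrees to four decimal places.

-24.2925

set_geometry: r = 44 mm, L = 131 mm, e = 10 mm; θ ← 0°
rotate_crank_by(-86°): θ ← 0° -86° = -86°
crank pin P = (r cos θ, r sin θ) = (3.069285, -43.892818)
h = r sin θ − e = -43.892818 − 10 = -53.892818
sin φ = h / L = -53.892818 / 131 = -0.41139556
φ = arcsin(-0.41139556) = -24.292532°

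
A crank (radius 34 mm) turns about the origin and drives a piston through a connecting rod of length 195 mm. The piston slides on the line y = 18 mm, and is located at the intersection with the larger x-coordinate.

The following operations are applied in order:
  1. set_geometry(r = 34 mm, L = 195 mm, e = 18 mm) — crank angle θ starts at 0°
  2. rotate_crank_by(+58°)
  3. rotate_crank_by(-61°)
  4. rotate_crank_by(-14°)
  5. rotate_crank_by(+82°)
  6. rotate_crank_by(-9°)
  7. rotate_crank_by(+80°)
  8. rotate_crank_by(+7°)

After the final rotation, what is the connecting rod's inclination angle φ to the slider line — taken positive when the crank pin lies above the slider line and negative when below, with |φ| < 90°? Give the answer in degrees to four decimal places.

0.7233

set_geometry: r = 34 mm, L = 195 mm, e = 18 mm; θ ← 0°
rotate_crank_by(+58°): θ ← 0° +58° = 58°
rotate_crank_by(-61°): θ ← 58° -61° = -3°
rotate_crank_by(-14°): θ ← -3° -14° = -17°
rotate_crank_by(+82°): θ ← -17° +82° = 65°
rotate_crank_by(-9°): θ ← 65° -9° = 56°
rotate_crank_by(+80°): θ ← 56° +80° = 136°
rotate_crank_by(+7°): θ ← 136° +7° = 143°
crank pin P = (r cos θ, r sin θ) = (-27.153607, 20.461711)
h = r sin θ − e = 20.461711 − 18 = 2.461711
sin φ = h / L = 2.461711 / 195 = 0.01262416
φ = arcsin(0.01262416) = 0.723330°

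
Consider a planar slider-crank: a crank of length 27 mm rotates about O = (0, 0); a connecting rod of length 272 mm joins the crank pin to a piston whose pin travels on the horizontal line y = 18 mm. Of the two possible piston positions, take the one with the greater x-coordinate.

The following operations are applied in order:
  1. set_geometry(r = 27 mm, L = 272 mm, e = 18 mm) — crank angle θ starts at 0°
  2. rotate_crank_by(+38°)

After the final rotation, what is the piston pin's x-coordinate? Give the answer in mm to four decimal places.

293.2728

set_geometry: r = 27 mm, L = 272 mm, e = 18 mm; θ ← 0°
rotate_crank_by(+38°): θ ← 0° +38° = 38°
crank pin P = (r cos θ, r sin θ) = (21.276290, 16.622860)
h = r sin θ − e = 16.622860 − 18 = -1.377140
x = r cos θ + √(L² − h²) = 21.276290 + √(73984.0 − 1.8965) = 21.276290 + 271.996514 = 293.272804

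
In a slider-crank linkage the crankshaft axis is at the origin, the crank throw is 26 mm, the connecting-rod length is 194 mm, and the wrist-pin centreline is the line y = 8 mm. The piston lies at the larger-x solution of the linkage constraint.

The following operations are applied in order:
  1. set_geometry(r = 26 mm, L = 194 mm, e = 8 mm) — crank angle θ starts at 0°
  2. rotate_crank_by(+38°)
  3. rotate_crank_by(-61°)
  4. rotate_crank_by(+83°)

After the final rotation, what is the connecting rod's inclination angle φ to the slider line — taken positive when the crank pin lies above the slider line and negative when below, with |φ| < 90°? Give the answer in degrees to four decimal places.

set_geometry: r = 26 mm, L = 194 mm, e = 8 mm; θ ← 0°
rotate_crank_by(+38°): θ ← 0° +38° = 38°
rotate_crank_by(-61°): θ ← 38° -61° = -23°
rotate_crank_by(+83°): θ ← -23° +83° = 60°
crank pin P = (r cos θ, r sin θ) = (13.000000, 22.516660)
h = r sin θ − e = 22.516660 − 8 = 14.516660
sin φ = h / L = 14.516660 / 194 = 0.07482815
φ = arcsin(0.07482815) = 4.291348°

4.2913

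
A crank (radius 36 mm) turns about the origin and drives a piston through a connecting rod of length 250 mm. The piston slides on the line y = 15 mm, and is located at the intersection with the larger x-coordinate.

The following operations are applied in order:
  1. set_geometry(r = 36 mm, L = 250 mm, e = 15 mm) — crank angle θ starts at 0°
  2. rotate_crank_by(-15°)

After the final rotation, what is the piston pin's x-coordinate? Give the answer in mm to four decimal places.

283.5878

set_geometry: r = 36 mm, L = 250 mm, e = 15 mm; θ ← 0°
rotate_crank_by(-15°): θ ← 0° -15° = -15°
crank pin P = (r cos θ, r sin θ) = (34.773330, -9.317486)
h = r sin θ − e = -9.317486 − 15 = -24.317486
x = r cos θ + √(L² − h²) = 34.773330 + √(62500.0 − 591.3401) = 34.773330 + 248.814509 = 283.587839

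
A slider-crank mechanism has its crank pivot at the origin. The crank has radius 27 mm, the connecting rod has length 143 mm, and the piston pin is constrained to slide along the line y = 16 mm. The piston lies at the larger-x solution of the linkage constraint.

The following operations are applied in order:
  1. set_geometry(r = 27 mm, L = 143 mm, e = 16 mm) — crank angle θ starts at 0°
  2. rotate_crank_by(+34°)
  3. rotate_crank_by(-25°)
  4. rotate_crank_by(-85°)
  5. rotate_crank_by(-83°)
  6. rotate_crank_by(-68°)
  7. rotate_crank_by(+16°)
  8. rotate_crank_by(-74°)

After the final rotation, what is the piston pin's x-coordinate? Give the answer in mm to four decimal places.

set_geometry: r = 27 mm, L = 143 mm, e = 16 mm; θ ← 0°
rotate_crank_by(+34°): θ ← 0° +34° = 34°
rotate_crank_by(-25°): θ ← 34° -25° = 9°
rotate_crank_by(-85°): θ ← 9° -85° = -76°
rotate_crank_by(-83°): θ ← -76° -83° = -159°
rotate_crank_by(-68°): θ ← -159° -68° = -227°
rotate_crank_by(+16°): θ ← -227° +16° = -211°
rotate_crank_by(-74°): θ ← -211° -74° = -285°
crank pin P = (r cos θ, r sin θ) = (6.988114, 26.079997)
h = r sin θ − e = 26.079997 − 16 = 10.079997
x = r cos θ + √(L² − h²) = 6.988114 + √(20449.0 − 101.6063) = 6.988114 + 142.644291 = 149.632405

149.6324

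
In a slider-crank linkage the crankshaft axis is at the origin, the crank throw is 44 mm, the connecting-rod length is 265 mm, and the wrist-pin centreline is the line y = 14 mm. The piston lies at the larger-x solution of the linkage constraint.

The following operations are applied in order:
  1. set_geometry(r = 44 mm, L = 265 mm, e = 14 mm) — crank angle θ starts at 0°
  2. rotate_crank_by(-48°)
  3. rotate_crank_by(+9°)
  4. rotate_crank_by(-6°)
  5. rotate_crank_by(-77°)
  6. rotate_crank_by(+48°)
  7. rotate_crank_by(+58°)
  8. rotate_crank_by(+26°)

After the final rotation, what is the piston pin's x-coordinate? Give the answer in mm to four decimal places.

set_geometry: r = 44 mm, L = 265 mm, e = 14 mm; θ ← 0°
rotate_crank_by(-48°): θ ← 0° -48° = -48°
rotate_crank_by(+9°): θ ← -48° +9° = -39°
rotate_crank_by(-6°): θ ← -39° -6° = -45°
rotate_crank_by(-77°): θ ← -45° -77° = -122°
rotate_crank_by(+48°): θ ← -122° +48° = -74°
rotate_crank_by(+58°): θ ← -74° +58° = -16°
rotate_crank_by(+26°): θ ← -16° +26° = 10°
crank pin P = (r cos θ, r sin θ) = (43.331541, 7.640520)
h = r sin θ − e = 7.640520 − 14 = -6.359480
x = r cos θ + √(L² − h²) = 43.331541 + √(70225.0 − 40.4430) = 43.331541 + 264.923681 = 308.255223

308.2552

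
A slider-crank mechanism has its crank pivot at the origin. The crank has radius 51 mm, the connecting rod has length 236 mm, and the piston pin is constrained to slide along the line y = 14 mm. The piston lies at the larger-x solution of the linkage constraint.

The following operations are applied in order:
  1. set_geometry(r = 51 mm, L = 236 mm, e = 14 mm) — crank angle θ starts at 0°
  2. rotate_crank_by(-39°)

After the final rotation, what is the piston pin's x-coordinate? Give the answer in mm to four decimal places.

set_geometry: r = 51 mm, L = 236 mm, e = 14 mm; θ ← 0°
rotate_crank_by(-39°): θ ← 0° -39° = -39°
crank pin P = (r cos θ, r sin θ) = (39.634444, -32.095340)
h = r sin θ − e = -32.095340 − 14 = -46.095340
x = r cos θ + √(L² − h²) = 39.634444 + √(55696.0 − 2124.7804) = 39.634444 + 231.454574 = 271.089018

271.0890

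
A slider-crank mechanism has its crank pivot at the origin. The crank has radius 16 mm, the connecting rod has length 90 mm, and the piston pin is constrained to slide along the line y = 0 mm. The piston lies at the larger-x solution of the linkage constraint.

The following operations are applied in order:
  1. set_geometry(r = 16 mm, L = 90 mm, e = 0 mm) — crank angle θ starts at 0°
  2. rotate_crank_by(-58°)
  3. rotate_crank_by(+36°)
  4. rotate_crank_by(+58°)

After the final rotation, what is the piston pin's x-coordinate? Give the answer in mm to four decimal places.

102.4516

set_geometry: r = 16 mm, L = 90 mm, e = 0 mm; θ ← 0°
rotate_crank_by(-58°): θ ← 0° -58° = -58°
rotate_crank_by(+36°): θ ← -58° +36° = -22°
rotate_crank_by(+58°): θ ← -22° +58° = 36°
crank pin P = (r cos θ, r sin θ) = (12.944272, 9.404564)
h = r sin θ − e = 9.404564 − 0 = 9.404564
x = r cos θ + √(L² − h²) = 12.944272 + √(8100.0 − 88.4458) = 12.944272 + 89.507286 = 102.451558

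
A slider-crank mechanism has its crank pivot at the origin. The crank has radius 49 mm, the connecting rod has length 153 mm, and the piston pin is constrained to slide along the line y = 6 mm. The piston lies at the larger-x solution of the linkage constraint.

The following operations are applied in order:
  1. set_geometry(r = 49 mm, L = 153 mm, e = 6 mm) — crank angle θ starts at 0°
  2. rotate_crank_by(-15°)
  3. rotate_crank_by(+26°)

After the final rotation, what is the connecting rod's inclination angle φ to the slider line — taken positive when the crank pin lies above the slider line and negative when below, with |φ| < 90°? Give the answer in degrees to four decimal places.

set_geometry: r = 49 mm, L = 153 mm, e = 6 mm; θ ← 0°
rotate_crank_by(-15°): θ ← 0° -15° = -15°
rotate_crank_by(+26°): θ ← -15° +26° = 11°
crank pin P = (r cos θ, r sin θ) = (48.099732, 9.349641)
h = r sin θ − e = 9.349641 − 6 = 3.349641
sin φ = h / L = 3.349641 / 153 = 0.02189308
φ = arcsin(0.02189308) = 1.254481°

1.2545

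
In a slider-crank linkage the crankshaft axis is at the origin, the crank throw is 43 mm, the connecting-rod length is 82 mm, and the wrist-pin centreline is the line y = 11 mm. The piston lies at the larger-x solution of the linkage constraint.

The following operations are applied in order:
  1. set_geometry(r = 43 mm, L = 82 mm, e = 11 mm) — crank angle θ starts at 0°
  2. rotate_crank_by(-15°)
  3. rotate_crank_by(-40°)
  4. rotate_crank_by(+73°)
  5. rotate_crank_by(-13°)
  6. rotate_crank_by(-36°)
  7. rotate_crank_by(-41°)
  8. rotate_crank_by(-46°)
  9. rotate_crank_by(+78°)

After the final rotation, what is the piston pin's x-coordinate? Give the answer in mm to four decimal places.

105.2653

set_geometry: r = 43 mm, L = 82 mm, e = 11 mm; θ ← 0°
rotate_crank_by(-15°): θ ← 0° -15° = -15°
rotate_crank_by(-40°): θ ← -15° -40° = -55°
rotate_crank_by(+73°): θ ← -55° +73° = 18°
rotate_crank_by(-13°): θ ← 18° -13° = 5°
rotate_crank_by(-36°): θ ← 5° -36° = -31°
rotate_crank_by(-41°): θ ← -31° -41° = -72°
rotate_crank_by(-46°): θ ← -72° -46° = -118°
rotate_crank_by(+78°): θ ← -118° +78° = -40°
crank pin P = (r cos θ, r sin θ) = (32.939911, -27.639867)
h = r sin θ − e = -27.639867 − 11 = -38.639867
x = r cos θ + √(L² − h²) = 32.939911 + √(6724.0 − 1493.0393) = 32.939911 + 72.325380 = 105.265292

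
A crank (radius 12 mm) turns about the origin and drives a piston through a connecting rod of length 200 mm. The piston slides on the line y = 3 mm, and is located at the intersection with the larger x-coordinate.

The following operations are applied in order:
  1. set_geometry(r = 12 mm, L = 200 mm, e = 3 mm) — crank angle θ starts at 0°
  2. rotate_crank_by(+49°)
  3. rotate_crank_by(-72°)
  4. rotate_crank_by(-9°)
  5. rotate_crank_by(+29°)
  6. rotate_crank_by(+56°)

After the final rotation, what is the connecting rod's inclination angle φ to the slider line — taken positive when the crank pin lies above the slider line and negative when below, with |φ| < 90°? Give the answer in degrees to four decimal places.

set_geometry: r = 12 mm, L = 200 mm, e = 3 mm; θ ← 0°
rotate_crank_by(+49°): θ ← 0° +49° = 49°
rotate_crank_by(-72°): θ ← 49° -72° = -23°
rotate_crank_by(-9°): θ ← -23° -9° = -32°
rotate_crank_by(+29°): θ ← -32° +29° = -3°
rotate_crank_by(+56°): θ ← -3° +56° = 53°
crank pin P = (r cos θ, r sin θ) = (7.221780, 9.583626)
h = r sin θ − e = 9.583626 − 3 = 6.583626
sin φ = h / L = 6.583626 / 200 = 0.03291813
φ = arcsin(0.03291813) = 1.886411°

1.8864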